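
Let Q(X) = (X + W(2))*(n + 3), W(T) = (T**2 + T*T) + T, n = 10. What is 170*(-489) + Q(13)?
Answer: -82831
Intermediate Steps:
W(T) = T + 2*T**2 (W(T) = (T**2 + T**2) + T = 2*T**2 + T = T + 2*T**2)
Q(X) = 130 + 13*X (Q(X) = (X + 2*(1 + 2*2))*(10 + 3) = (X + 2*(1 + 4))*13 = (X + 2*5)*13 = (X + 10)*13 = (10 + X)*13 = 130 + 13*X)
170*(-489) + Q(13) = 170*(-489) + (130 + 13*13) = -83130 + (130 + 169) = -83130 + 299 = -82831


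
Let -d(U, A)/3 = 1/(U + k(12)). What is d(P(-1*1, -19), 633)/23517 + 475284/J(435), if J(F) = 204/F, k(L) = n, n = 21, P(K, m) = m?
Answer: 270116967493/266526 ≈ 1.0135e+6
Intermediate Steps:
k(L) = 21
d(U, A) = -3/(21 + U) (d(U, A) = -3/(U + 21) = -3/(21 + U))
d(P(-1*1, -19), 633)/23517 + 475284/J(435) = -3/(21 - 19)/23517 + 475284/((204/435)) = -3/2*(1/23517) + 475284/((204*(1/435))) = -3*½*(1/23517) + 475284/(68/145) = -3/2*1/23517 + 475284*(145/68) = -1/15678 + 17229045/17 = 270116967493/266526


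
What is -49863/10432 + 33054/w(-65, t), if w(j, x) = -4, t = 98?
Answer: -86254695/10432 ≈ -8268.3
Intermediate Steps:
-49863/10432 + 33054/w(-65, t) = -49863/10432 + 33054/(-4) = -49863*1/10432 + 33054*(-1/4) = -49863/10432 - 16527/2 = -86254695/10432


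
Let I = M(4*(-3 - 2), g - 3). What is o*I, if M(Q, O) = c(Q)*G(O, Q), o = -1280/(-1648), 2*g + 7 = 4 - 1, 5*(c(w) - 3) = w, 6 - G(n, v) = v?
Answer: -2080/103 ≈ -20.194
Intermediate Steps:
G(n, v) = 6 - v
c(w) = 3 + w/5
g = -2 (g = -7/2 + (4 - 1)/2 = -7/2 + (½)*3 = -7/2 + 3/2 = -2)
o = 80/103 (o = -1280*(-1/1648) = 80/103 ≈ 0.77670)
M(Q, O) = (3 + Q/5)*(6 - Q)
I = -26 (I = -(-6 + 4*(-3 - 2))*(15 + 4*(-3 - 2))/5 = -(-6 + 4*(-5))*(15 + 4*(-5))/5 = -(-6 - 20)*(15 - 20)/5 = -⅕*(-26)*(-5) = -26)
o*I = (80/103)*(-26) = -2080/103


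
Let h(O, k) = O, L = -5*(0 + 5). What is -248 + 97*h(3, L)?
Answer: 43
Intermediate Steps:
L = -25 (L = -5*5 = -25)
-248 + 97*h(3, L) = -248 + 97*3 = -248 + 291 = 43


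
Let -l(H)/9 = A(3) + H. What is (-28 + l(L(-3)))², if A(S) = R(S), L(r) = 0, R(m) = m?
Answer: 3025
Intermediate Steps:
A(S) = S
l(H) = -27 - 9*H (l(H) = -9*(3 + H) = -27 - 9*H)
(-28 + l(L(-3)))² = (-28 + (-27 - 9*0))² = (-28 + (-27 + 0))² = (-28 - 27)² = (-55)² = 3025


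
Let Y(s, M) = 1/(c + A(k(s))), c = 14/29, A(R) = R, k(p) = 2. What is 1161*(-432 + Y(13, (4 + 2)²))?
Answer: -4008675/8 ≈ -5.0108e+5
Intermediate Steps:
c = 14/29 (c = 14*(1/29) = 14/29 ≈ 0.48276)
Y(s, M) = 29/72 (Y(s, M) = 1/(14/29 + 2) = 1/(72/29) = 29/72)
1161*(-432 + Y(13, (4 + 2)²)) = 1161*(-432 + 29/72) = 1161*(-31075/72) = -4008675/8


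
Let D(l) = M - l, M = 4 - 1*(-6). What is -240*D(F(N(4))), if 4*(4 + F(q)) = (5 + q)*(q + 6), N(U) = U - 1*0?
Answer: 2040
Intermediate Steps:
N(U) = U (N(U) = U + 0 = U)
M = 10 (M = 4 + 6 = 10)
F(q) = -4 + (5 + q)*(6 + q)/4 (F(q) = -4 + ((5 + q)*(q + 6))/4 = -4 + ((5 + q)*(6 + q))/4 = -4 + (5 + q)*(6 + q)/4)
D(l) = 10 - l
-240*D(F(N(4))) = -240*(10 - (7/2 + (¼)*4² + (11/4)*4)) = -240*(10 - (7/2 + (¼)*16 + 11)) = -240*(10 - (7/2 + 4 + 11)) = -240*(10 - 1*37/2) = -240*(10 - 37/2) = -240*(-17/2) = 2040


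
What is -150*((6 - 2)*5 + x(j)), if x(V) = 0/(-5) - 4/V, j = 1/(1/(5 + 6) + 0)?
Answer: -32400/11 ≈ -2945.5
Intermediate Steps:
j = 11 (j = 1/(1/11 + 0) = 1/(1/11) = 11)
x(V) = -4/V (x(V) = 0*(-1/5) - 4/V = 0 - 4/V = -4/V)
-150*((6 - 2)*5 + x(j)) = -150*((6 - 2)*5 - 4/11) = -150*(4*5 - 4*1/11) = -150*(20 - 4/11) = -150*216/11 = -32400/11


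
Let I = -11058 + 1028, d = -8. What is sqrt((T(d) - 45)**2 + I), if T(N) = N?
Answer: I*sqrt(7221) ≈ 84.976*I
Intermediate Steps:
I = -10030
sqrt((T(d) - 45)**2 + I) = sqrt((-8 - 45)**2 - 10030) = sqrt((-53)**2 - 10030) = sqrt(2809 - 10030) = sqrt(-7221) = I*sqrt(7221)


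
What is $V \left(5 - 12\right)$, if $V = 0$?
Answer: $0$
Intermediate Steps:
$V \left(5 - 12\right) = 0 \left(5 - 12\right) = 0 \left(-7\right) = 0$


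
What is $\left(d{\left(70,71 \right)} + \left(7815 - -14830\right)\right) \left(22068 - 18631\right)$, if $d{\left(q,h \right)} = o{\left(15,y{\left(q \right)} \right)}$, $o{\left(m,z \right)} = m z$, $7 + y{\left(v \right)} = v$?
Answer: $81078830$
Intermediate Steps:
$y{\left(v \right)} = -7 + v$
$d{\left(q,h \right)} = -105 + 15 q$ ($d{\left(q,h \right)} = 15 \left(-7 + q\right) = -105 + 15 q$)
$\left(d{\left(70,71 \right)} + \left(7815 - -14830\right)\right) \left(22068 - 18631\right) = \left(\left(-105 + 15 \cdot 70\right) + \left(7815 - -14830\right)\right) \left(22068 - 18631\right) = \left(\left(-105 + 1050\right) + \left(7815 + 14830\right)\right) 3437 = \left(945 + 22645\right) 3437 = 23590 \cdot 3437 = 81078830$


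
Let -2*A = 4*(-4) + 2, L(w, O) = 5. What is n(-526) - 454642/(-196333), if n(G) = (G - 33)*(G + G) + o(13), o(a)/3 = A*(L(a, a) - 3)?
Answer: 115465855272/196333 ≈ 5.8811e+5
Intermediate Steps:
A = 7 (A = -(4*(-4) + 2)/2 = -(-16 + 2)/2 = -1/2*(-14) = 7)
o(a) = 42 (o(a) = 3*(7*(5 - 3)) = 3*(7*2) = 3*14 = 42)
n(G) = 42 + 2*G*(-33 + G) (n(G) = (G - 33)*(G + G) + 42 = (-33 + G)*(2*G) + 42 = 2*G*(-33 + G) + 42 = 42 + 2*G*(-33 + G))
n(-526) - 454642/(-196333) = (42 - 66*(-526) + 2*(-526)**2) - 454642/(-196333) = (42 + 34716 + 2*276676) - 454642*(-1/196333) = (42 + 34716 + 553352) + 454642/196333 = 588110 + 454642/196333 = 115465855272/196333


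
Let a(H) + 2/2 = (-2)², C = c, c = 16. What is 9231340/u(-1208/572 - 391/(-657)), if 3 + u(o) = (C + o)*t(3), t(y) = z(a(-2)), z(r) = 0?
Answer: -9231340/3 ≈ -3.0771e+6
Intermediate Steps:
C = 16
a(H) = 3 (a(H) = -1 + (-2)² = -1 + 4 = 3)
t(y) = 0
u(o) = -3 (u(o) = -3 + (16 + o)*0 = -3 + 0 = -3)
9231340/u(-1208/572 - 391/(-657)) = 9231340/(-3) = 9231340*(-⅓) = -9231340/3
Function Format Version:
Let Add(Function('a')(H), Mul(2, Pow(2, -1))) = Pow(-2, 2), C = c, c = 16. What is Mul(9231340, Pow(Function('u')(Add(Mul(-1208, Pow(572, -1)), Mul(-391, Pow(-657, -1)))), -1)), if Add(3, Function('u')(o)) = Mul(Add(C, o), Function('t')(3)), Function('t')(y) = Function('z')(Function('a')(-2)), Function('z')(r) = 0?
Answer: Rational(-9231340, 3) ≈ -3.0771e+6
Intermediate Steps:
C = 16
Function('a')(H) = 3 (Function('a')(H) = Add(-1, Pow(-2, 2)) = Add(-1, 4) = 3)
Function('t')(y) = 0
Function('u')(o) = -3 (Function('u')(o) = Add(-3, Mul(Add(16, o), 0)) = Add(-3, 0) = -3)
Mul(9231340, Pow(Function('u')(Add(Mul(-1208, Pow(572, -1)), Mul(-391, Pow(-657, -1)))), -1)) = Mul(9231340, Pow(-3, -1)) = Mul(9231340, Rational(-1, 3)) = Rational(-9231340, 3)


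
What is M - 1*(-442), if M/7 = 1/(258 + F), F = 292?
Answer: 243107/550 ≈ 442.01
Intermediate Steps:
M = 7/550 (M = 7/(258 + 292) = 7/550 ≈ 0.012727)
M - 1*(-442) = 7/550 - 1*(-442) = 7/550 + 442 = 243107/550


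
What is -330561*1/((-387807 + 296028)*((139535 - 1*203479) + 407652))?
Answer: 110187/10515058844 ≈ 1.0479e-5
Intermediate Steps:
-330561*1/((-387807 + 296028)*((139535 - 1*203479) + 407652)) = -330561*(-1/(91779*((139535 - 203479) + 407652))) = -330561*(-1/(91779*(-63944 + 407652))) = -330561/((-91779*343708)) = -330561/(-31545176532) = -330561*(-1/31545176532) = 110187/10515058844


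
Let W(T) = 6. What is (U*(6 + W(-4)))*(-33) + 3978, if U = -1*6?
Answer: 6354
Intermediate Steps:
U = -6
(U*(6 + W(-4)))*(-33) + 3978 = -6*(6 + 6)*(-33) + 3978 = -6*12*(-33) + 3978 = -72*(-33) + 3978 = 2376 + 3978 = 6354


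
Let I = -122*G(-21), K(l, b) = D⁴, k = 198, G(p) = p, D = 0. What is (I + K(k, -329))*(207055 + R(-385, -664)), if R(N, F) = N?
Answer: 529488540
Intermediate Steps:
K(l, b) = 0 (K(l, b) = 0⁴ = 0)
I = 2562 (I = -122*(-21) = 2562)
(I + K(k, -329))*(207055 + R(-385, -664)) = (2562 + 0)*(207055 - 385) = 2562*206670 = 529488540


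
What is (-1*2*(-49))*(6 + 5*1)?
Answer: 1078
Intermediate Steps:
(-1*2*(-49))*(6 + 5*1) = (-2*(-49))*(6 + 5) = 98*11 = 1078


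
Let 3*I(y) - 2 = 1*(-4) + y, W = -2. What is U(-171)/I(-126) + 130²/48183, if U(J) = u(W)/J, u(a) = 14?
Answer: 6887609/19530176 ≈ 0.35266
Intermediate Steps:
U(J) = 14/J
I(y) = -⅔ + y/3 (I(y) = ⅔ + (1*(-4) + y)/3 = ⅔ + (-4 + y)/3 = ⅔ + (-4/3 + y/3) = -⅔ + y/3)
U(-171)/I(-126) + 130²/48183 = (14/(-171))/(-⅔ + (⅓)*(-126)) + 130²/48183 = (14*(-1/171))/(-⅔ - 42) + 16900*(1/48183) = -14/(171*(-128/3)) + 16900/48183 = -14/171*(-3/128) + 16900/48183 = 7/3648 + 16900/48183 = 6887609/19530176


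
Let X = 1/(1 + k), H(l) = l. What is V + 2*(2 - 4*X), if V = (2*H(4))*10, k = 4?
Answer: 412/5 ≈ 82.400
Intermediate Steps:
X = ⅕ (X = 1/(1 + 4) = 1/5 = ⅕ ≈ 0.20000)
V = 80 (V = (2*4)*10 = 8*10 = 80)
V + 2*(2 - 4*X) = 80 + 2*(2 - 4*⅕) = 80 + 2*(2 - ⅘) = 80 + 2*(6/5) = 80 + 12/5 = 412/5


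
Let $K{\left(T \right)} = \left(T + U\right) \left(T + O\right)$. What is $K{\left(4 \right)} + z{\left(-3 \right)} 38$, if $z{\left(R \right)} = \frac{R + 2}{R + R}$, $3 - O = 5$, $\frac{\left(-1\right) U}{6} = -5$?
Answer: $\frac{223}{3} \approx 74.333$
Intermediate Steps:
$U = 30$ ($U = \left(-6\right) \left(-5\right) = 30$)
$O = -2$ ($O = 3 - 5 = -2$)
$z{\left(R \right)} = \frac{2 + R}{2 R}$
$K{\left(T \right)} = \left(-2 + T\right) \left(30 + T\right)$ ($K{\left(T \right)} = \left(T + 30\right) \left(T - 2\right) = \left(30 + T\right) \left(-2 + T\right) = \left(-2 + T\right) \left(30 + T\right)$)
$K{\left(4 \right)} + z{\left(-3 \right)} 38 = \left(-60 + 4^{2} + 28 \cdot 4\right) + \frac{2 - 3}{2 \left(-3\right)} 38 = \left(-60 + 16 + 112\right) + \frac{1}{2} \left(- \frac{1}{3}\right) \left(-1\right) 38 = 68 + \frac{1}{6} \cdot 38 = 68 + \frac{19}{3} = \frac{223}{3}$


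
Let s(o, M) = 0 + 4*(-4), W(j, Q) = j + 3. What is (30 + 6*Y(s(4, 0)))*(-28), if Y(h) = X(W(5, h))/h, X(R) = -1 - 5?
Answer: -903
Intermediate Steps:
W(j, Q) = 3 + j
X(R) = -6
s(o, M) = -16 (s(o, M) = 0 - 16 = -16)
Y(h) = -6/h
(30 + 6*Y(s(4, 0)))*(-28) = (30 + 6*(-6/(-16)))*(-28) = (30 + 6*(-6*(-1/16)))*(-28) = (30 + 6*(3/8))*(-28) = (30 + 9/4)*(-28) = (129/4)*(-28) = -903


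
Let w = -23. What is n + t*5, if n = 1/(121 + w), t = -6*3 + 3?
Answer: -7349/98 ≈ -74.990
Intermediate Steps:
t = -15 (t = -18 + 3 = -15)
n = 1/98 (n = 1/(121 - 23) = 1/98 ≈ 0.010204)
n + t*5 = 1/98 - 15*5 = 1/98 - 75 = -7349/98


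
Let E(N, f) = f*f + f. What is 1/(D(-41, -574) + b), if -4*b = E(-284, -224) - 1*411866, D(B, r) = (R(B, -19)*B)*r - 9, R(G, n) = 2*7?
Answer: 2/839891 ≈ 2.3813e-6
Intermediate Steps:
R(G, n) = 14
E(N, f) = f + f² (E(N, f) = f² + f = f + f²)
D(B, r) = -9 + 14*B*r (D(B, r) = (14*B)*r - 9 = 14*B*r - 9 = -9 + 14*B*r)
b = 180957/2 (b = -(-224*(1 - 224) - 1*411866)/4 = -(-224*(-223) - 411866)/4 = -(49952 - 411866)/4 = -¼*(-361914) = 180957/2 ≈ 90479.)
1/(D(-41, -574) + b) = 1/((-9 + 14*(-41)*(-574)) + 180957/2) = 1/((-9 + 329476) + 180957/2) = 1/(329467 + 180957/2) = 1/(839891/2) = 2/839891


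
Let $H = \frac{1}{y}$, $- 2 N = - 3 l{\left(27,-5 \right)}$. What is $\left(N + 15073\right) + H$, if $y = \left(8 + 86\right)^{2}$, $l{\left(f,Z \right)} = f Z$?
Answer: $\frac{131395739}{8836} \approx 14871.0$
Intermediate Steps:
$l{\left(f,Z \right)} = Z f$
$y = 8836$ ($y = 94^{2} = 8836$)
$N = - \frac{405}{2}$ ($N = - \frac{\left(-3\right) \left(\left(-5\right) 27\right)}{2} = - \frac{\left(-3\right) \left(-135\right)}{2} = \left(- \frac{1}{2}\right) 405 = - \frac{405}{2} \approx -202.5$)
$H = \frac{1}{8836} \approx 0.00011317$
$\left(N + 15073\right) + H = \left(- \frac{405}{2} + 15073\right) + \frac{1}{8836} = \frac{29741}{2} + \frac{1}{8836} = \frac{131395739}{8836}$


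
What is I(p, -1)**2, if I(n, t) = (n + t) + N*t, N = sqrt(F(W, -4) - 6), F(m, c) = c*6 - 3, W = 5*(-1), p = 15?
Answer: (14 - I*sqrt(33))**2 ≈ 163.0 - 160.85*I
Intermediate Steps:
W = -5
F(m, c) = -3 + 6*c (F(m, c) = 6*c - 3 = -3 + 6*c)
N = I*sqrt(33) (N = sqrt((-3 + 6*(-4)) - 6) = sqrt((-3 - 24) - 6) = sqrt(-27 - 6) = sqrt(-33) = I*sqrt(33) ≈ 5.7446*I)
I(n, t) = n + t + I*t*sqrt(33) (I(n, t) = (n + t) + (I*sqrt(33))*t = (n + t) + I*t*sqrt(33) = n + t + I*t*sqrt(33))
I(p, -1)**2 = (15 - 1 + I*(-1)*sqrt(33))**2 = (15 - 1 - I*sqrt(33))**2 = (14 - I*sqrt(33))**2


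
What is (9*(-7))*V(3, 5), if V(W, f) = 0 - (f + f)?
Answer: 630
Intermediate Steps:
V(W, f) = -2*f (V(W, f) = 0 - 2*f = -2*f)
(9*(-7))*V(3, 5) = (9*(-7))*(-2*5) = -63*(-10) = 630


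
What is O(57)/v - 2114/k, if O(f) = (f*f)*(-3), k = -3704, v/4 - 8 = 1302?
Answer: -3128191/2426120 ≈ -1.2894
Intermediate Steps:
v = 5240 (v = 32 + 4*1302 = 32 + 5208 = 5240)
O(f) = -3*f² (O(f) = f²*(-3) = -3*f²)
O(57)/v - 2114/k = -3*57²/5240 - 2114/(-3704) = -3*3249*(1/5240) - 2114*(-1/3704) = -9747*1/5240 + 1057/1852 = -9747/5240 + 1057/1852 = -3128191/2426120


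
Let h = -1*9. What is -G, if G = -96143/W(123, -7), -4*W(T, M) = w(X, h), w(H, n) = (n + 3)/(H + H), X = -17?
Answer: -6537724/3 ≈ -2.1792e+6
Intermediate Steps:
h = -9
w(H, n) = (3 + n)/(2*H) (w(H, n) = (3 + n)/((2*H)) = (3 + n)*(1/(2*H)) = (3 + n)/(2*H))
W(T, M) = -3/68 (W(T, M) = -(3 - 9)/(8*(-17)) = -(-1)*(-6)/(8*17) = -1/4*3/17 = -3/68)
G = 6537724/3 (G = -96143/(-3/68) = -96143*(-68/3) = 6537724/3 ≈ 2.1792e+6)
-G = -1*6537724/3 = -6537724/3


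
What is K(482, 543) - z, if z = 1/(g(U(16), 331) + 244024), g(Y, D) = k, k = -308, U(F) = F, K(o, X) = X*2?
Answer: 264675575/243716 ≈ 1086.0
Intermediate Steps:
K(o, X) = 2*X
g(Y, D) = -308
z = 1/243716 (z = 1/(-308 + 244024) = 1/243716 ≈ 4.1031e-6)
K(482, 543) - z = 2*543 - 1*1/243716 = 1086 - 1/243716 = 264675575/243716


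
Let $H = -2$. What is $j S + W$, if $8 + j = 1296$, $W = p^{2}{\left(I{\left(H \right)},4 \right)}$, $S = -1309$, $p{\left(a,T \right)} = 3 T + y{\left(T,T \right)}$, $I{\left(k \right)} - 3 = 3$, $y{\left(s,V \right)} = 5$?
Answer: $-1685703$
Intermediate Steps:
$I{\left(k \right)} = 6$ ($I{\left(k \right)} = 3 + 3 = 6$)
$p{\left(a,T \right)} = 5 + 3 T$ ($p{\left(a,T \right)} = 3 T + 5 = 5 + 3 T$)
$W = 289$ ($W = \left(5 + 3 \cdot 4\right)^{2} = \left(5 + 12\right)^{2} = 17^{2} = 289$)
$j = 1288$ ($j = -8 + 1296 = 1288$)
$j S + W = 1288 \left(-1309\right) + 289 = -1685992 + 289 = -1685703$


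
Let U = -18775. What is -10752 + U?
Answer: -29527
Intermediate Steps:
-10752 + U = -10752 - 18775 = -29527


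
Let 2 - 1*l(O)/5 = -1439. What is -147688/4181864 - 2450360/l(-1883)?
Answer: -23291219007/68478023 ≈ -340.13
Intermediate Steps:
l(O) = 7205 (l(O) = 10 - 5*(-1439) = 10 + 7195 = 7205)
-147688/4181864 - 2450360/l(-1883) = -147688/4181864 - 2450360/7205 = -147688*1/4181864 - 2450360*1/7205 = -18461/522733 - 44552/131 = -23291219007/68478023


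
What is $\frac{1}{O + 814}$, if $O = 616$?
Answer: $\frac{1}{1430} \approx 0.0006993$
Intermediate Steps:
$\frac{1}{O + 814} = \frac{1}{616 + 814} = \frac{1}{1430}$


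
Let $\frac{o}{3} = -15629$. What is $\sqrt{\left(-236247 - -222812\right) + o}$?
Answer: $i \sqrt{60322} \approx 245.61 i$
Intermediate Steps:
$o = -46887$ ($o = 3 \left(-15629\right) = -46887$)
$\sqrt{\left(-236247 - -222812\right) + o} = \sqrt{\left(-236247 - -222812\right) - 46887} = \sqrt{\left(-236247 + 222812\right) - 46887} = \sqrt{-13435 - 46887} = \sqrt{-60322} = i \sqrt{60322}$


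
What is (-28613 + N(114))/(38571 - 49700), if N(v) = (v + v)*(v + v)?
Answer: -23371/11129 ≈ -2.1000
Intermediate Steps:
N(v) = 4*v² (N(v) = (2*v)*(2*v) = 4*v²)
(-28613 + N(114))/(38571 - 49700) = (-28613 + 4*114²)/(38571 - 49700) = (-28613 + 4*12996)/(-11129) = (-28613 + 51984)*(-1/11129) = 23371*(-1/11129) = -23371/11129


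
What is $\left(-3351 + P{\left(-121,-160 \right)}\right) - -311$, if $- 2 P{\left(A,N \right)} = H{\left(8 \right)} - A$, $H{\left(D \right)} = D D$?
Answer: $- \frac{6265}{2} \approx -3132.5$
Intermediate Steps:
$H{\left(D \right)} = D^{2}$
$P{\left(A,N \right)} = -32 + \frac{A}{2}$ ($P{\left(A,N \right)} = - \frac{8^{2} - A}{2} = - \frac{64 - A}{2} = -32 + \frac{A}{2}$)
$\left(-3351 + P{\left(-121,-160 \right)}\right) - -311 = \left(-3351 + \left(-32 + \frac{1}{2} \left(-121\right)\right)\right) - -311 = \left(-3351 - \frac{185}{2}\right) + \left(396 - 85\right) = \left(-3351 - \frac{185}{2}\right) + 311 = - \frac{6887}{2} + 311 = - \frac{6265}{2}$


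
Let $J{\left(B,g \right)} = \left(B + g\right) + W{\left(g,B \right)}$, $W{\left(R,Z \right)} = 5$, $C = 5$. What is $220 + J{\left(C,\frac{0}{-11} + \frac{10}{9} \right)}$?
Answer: $\frac{2080}{9} \approx 231.11$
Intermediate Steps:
$J{\left(B,g \right)} = 5 + B + g$ ($J{\left(B,g \right)} = \left(B + g\right) + 5 = 5 + B + g$)
$220 + J{\left(C,\frac{0}{-11} + \frac{10}{9} \right)} = 220 + \left(5 + 5 + \left(\frac{0}{-11} + \frac{10}{9}\right)\right) = 220 + \left(5 + 5 + \left(0 \left(- \frac{1}{11}\right) + 10 \cdot \frac{1}{9}\right)\right) = 220 + \left(5 + 5 + \left(0 + \frac{10}{9}\right)\right) = 220 + \left(5 + 5 + \frac{10}{9}\right) = 220 + \frac{100}{9} = \frac{2080}{9}$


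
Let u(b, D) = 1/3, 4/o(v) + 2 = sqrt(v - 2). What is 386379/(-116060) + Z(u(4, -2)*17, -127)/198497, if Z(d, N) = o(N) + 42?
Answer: -1457113891657/437713674580 - 4*I*sqrt(129)/26400101 ≈ -3.3289 - 1.7209e-6*I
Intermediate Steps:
o(v) = 4/(-2 + sqrt(-2 + v)) (o(v) = 4/(-2 + sqrt(v - 2)) = 4/(-2 + sqrt(-2 + v)))
u(b, D) = 1/3
Z(d, N) = 42 + 4/(-2 + sqrt(-2 + N)) (Z(d, N) = 4/(-2 + sqrt(-2 + N)) + 42 = 42 + 4/(-2 + sqrt(-2 + N)))
386379/(-116060) + Z(u(4, -2)*17, -127)/198497 = 386379/(-116060) + (2*(-40 + 21*sqrt(-2 - 127))/(-2 + sqrt(-2 - 127)))/198497 = 386379*(-1/116060) + (2*(-40 + 21*sqrt(-129))/(-2 + sqrt(-129)))*(1/198497) = -55197/16580 + (2*(-40 + 21*(I*sqrt(129)))/(-2 + I*sqrt(129)))*(1/198497) = -55197/16580 + (2*(-40 + 21*I*sqrt(129))/(-2 + I*sqrt(129)))*(1/198497) = -55197/16580 + 2*(-40 + 21*I*sqrt(129))/(198497*(-2 + I*sqrt(129)))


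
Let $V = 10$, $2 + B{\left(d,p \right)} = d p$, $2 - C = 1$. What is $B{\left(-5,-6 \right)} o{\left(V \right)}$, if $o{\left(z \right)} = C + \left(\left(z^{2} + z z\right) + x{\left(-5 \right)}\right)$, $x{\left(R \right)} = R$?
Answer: $5488$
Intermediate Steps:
$C = 1$ ($C = 2 - 1 = 1$)
$B{\left(d,p \right)} = -2 + d p$
$o{\left(z \right)} = -4 + 2 z^{2}$ ($o{\left(z \right)} = 1 - \left(5 - z^{2} - z z\right) = 1 + \left(\left(z^{2} + z^{2}\right) - 5\right) = 1 + \left(2 z^{2} - 5\right) = 1 + \left(-5 + 2 z^{2}\right) = -4 + 2 z^{2}$)
$B{\left(-5,-6 \right)} o{\left(V \right)} = \left(-2 - -30\right) \left(-4 + 2 \cdot 10^{2}\right) = \left(-2 + 30\right) \left(-4 + 2 \cdot 100\right) = 28 \left(-4 + 200\right) = 28 \cdot 196 = 5488$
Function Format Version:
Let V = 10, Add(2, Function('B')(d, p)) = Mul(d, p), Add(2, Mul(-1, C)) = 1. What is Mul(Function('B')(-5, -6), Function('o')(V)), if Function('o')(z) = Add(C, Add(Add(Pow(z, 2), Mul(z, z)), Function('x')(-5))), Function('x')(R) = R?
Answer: 5488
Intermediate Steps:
C = 1 (C = Add(2, Mul(-1, 1)) = Add(2, -1) = 1)
Function('B')(d, p) = Add(-2, Mul(d, p))
Function('o')(z) = Add(-4, Mul(2, Pow(z, 2))) (Function('o')(z) = Add(1, Add(Add(Pow(z, 2), Mul(z, z)), -5)) = Add(1, Add(Add(Pow(z, 2), Pow(z, 2)), -5)) = Add(1, Add(Mul(2, Pow(z, 2)), -5)) = Add(1, Add(-5, Mul(2, Pow(z, 2)))) = Add(-4, Mul(2, Pow(z, 2))))
Mul(Function('B')(-5, -6), Function('o')(V)) = Mul(Add(-2, Mul(-5, -6)), Add(-4, Mul(2, Pow(10, 2)))) = Mul(Add(-2, 30), Add(-4, Mul(2, 100))) = Mul(28, Add(-4, 200)) = Mul(28, 196) = 5488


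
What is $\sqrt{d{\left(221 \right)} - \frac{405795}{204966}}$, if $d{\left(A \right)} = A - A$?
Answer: $\frac{i \sqrt{9241575330}}{68322} \approx 1.4071 i$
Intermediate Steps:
$d{\left(A \right)} = 0$
$\sqrt{d{\left(221 \right)} - \frac{405795}{204966}} = \sqrt{0 - \frac{405795}{204966}} = \sqrt{0 - \frac{135265}{68322}} = \sqrt{- \frac{135265}{68322}} = \frac{i \sqrt{9241575330}}{68322}$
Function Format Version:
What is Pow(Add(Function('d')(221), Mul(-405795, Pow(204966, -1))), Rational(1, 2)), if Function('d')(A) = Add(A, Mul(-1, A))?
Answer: Mul(Rational(1, 68322), I, Pow(9241575330, Rational(1, 2))) ≈ Mul(1.4071, I)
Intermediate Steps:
Function('d')(A) = 0
Pow(Add(Function('d')(221), Mul(-405795, Pow(204966, -1))), Rational(1, 2)) = Pow(Add(0, Mul(-405795, Pow(204966, -1))), Rational(1, 2)) = Pow(Add(0, Mul(-405795, Rational(1, 204966))), Rational(1, 2)) = Pow(Add(0, Rational(-135265, 68322)), Rational(1, 2)) = Pow(Rational(-135265, 68322), Rational(1, 2)) = Mul(Rational(1, 68322), I, Pow(9241575330, Rational(1, 2)))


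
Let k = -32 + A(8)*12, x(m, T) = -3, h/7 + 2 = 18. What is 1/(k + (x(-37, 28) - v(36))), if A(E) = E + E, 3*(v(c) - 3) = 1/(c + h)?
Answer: 444/68375 ≈ 0.0064936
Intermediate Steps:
h = 112 (h = -14 + 7*18 = -14 + 126 = 112)
v(c) = 3 + 1/(3*(112 + c)) (v(c) = 3 + 1/(3*(c + 112)) = 3 + 1/(3*(112 + c)))
A(E) = 2*E
k = 160 (k = -32 + (2*8)*12 = -32 + 16*12 = -32 + 192 = 160)
1/(k + (x(-37, 28) - v(36))) = 1/(160 + (-3 - (1009 + 9*36)/(3*(112 + 36)))) = 1/(160 + (-3 - (1009 + 324)/(3*148))) = 1/(160 + (-3 - 1333/(3*148))) = 1/(160 + (-3 - 1*1333/444)) = 1/(160 + (-3 - 1333/444)) = 1/(160 - 2665/444) = 1/(68375/444) = 444/68375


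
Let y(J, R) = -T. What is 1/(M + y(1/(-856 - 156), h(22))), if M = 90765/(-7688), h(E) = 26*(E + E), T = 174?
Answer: -7688/1428477 ≈ -0.0053820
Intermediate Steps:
h(E) = 52*E (h(E) = 26*(2*E) = 52*E)
y(J, R) = -174 (y(J, R) = -1*174 = -174)
M = -90765/7688 (M = 90765*(-1/7688) = -90765/7688 ≈ -11.806)
1/(M + y(1/(-856 - 156), h(22))) = 1/(-90765/7688 - 174) = 1/(-1428477/7688) = -7688/1428477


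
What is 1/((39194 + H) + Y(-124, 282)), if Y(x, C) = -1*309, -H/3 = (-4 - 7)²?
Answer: 1/38522 ≈ 2.5959e-5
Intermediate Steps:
H = -363 (H = -3*(-4 - 7)² = -3*(-11)² = -3*121 = -363)
Y(x, C) = -309
1/((39194 + H) + Y(-124, 282)) = 1/((39194 - 363) - 309) = 1/(38831 - 309) = 1/38522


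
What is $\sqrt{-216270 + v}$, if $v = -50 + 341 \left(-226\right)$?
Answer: $i \sqrt{293386} \approx 541.65 i$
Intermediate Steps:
$v = -77116$ ($v = -50 - 77066 = -77116$)
$\sqrt{-216270 + v} = \sqrt{-216270 - 77116} = \sqrt{-293386} = i \sqrt{293386}$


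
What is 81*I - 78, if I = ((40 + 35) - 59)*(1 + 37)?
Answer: 49170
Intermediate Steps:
I = 608 (I = (75 - 59)*38 = 16*38 = 608)
81*I - 78 = 81*608 - 78 = 49248 - 78 = 49170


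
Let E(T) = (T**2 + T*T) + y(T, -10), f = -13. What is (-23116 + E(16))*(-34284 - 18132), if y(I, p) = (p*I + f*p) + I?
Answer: 1185545088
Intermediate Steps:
y(I, p) = I - 13*p + I*p (y(I, p) = (p*I - 13*p) + I = (I*p - 13*p) + I = (-13*p + I*p) + I = I - 13*p + I*p)
E(T) = 130 - 9*T + 2*T**2 (E(T) = (T**2 + T*T) + (T - 13*(-10) + T*(-10)) = (T**2 + T**2) + (T + 130 - 10*T) = 2*T**2 + (130 - 9*T) = 130 - 9*T + 2*T**2)
(-23116 + E(16))*(-34284 - 18132) = (-23116 + (130 - 9*16 + 2*16**2))*(-34284 - 18132) = (-23116 + (130 - 144 + 2*256))*(-52416) = (-23116 + (130 - 144 + 512))*(-52416) = (-23116 + 498)*(-52416) = -22618*(-52416) = 1185545088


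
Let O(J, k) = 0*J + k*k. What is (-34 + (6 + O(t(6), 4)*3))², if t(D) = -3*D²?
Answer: 400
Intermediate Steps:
O(J, k) = k² (O(J, k) = 0 + k² = k²)
(-34 + (6 + O(t(6), 4)*3))² = (-34 + (6 + 4²*3))² = (-34 + (6 + 16*3))² = (-34 + (6 + 48))² = (-34 + 54)² = 20² = 400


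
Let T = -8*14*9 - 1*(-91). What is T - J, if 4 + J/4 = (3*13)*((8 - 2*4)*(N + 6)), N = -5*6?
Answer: -901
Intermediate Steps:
N = -30
T = -917 (T = -112*9 + 91 = -1008 + 91 = -917)
J = -16 (J = -16 + 4*((3*13)*((8 - 2*4)*(-30 + 6))) = -16 + 4*(39*((8 - 8)*(-24))) = -16 + 4*(39*(0*(-24))) = -16 + 4*(39*0) = -16 + 4*0 = -16 + 0 = -16)
T - J = -917 - 1*(-16) = -917 + 16 = -901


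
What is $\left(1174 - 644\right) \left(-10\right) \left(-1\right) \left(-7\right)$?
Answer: $-37100$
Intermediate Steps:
$\left(1174 - 644\right) \left(-10\right) \left(-1\right) \left(-7\right) = 530 \cdot 10 \left(-7\right) = 530 \left(-70\right) = -37100$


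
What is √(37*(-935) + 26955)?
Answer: 2*I*√1910 ≈ 87.407*I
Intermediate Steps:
√(37*(-935) + 26955) = √(-34595 + 26955) = √(-7640) = 2*I*√1910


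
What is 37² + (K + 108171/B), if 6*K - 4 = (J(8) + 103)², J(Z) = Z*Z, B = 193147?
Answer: 6974607755/1158882 ≈ 6018.4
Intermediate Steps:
J(Z) = Z²
K = 27893/6 (K = ⅔ + (8² + 103)²/6 = ⅔ + (64 + 103)²/6 = ⅔ + (⅙)*167² = ⅔ + (⅙)*27889 = ⅔ + 27889/6 = 27893/6 ≈ 4648.8)
37² + (K + 108171/B) = 37² + (27893/6 + 108171/193147) = 1369 + (27893/6 + 108171*(1/193147)) = 1369 + (27893/6 + 108171/193147) = 1369 + 5388098297/1158882 = 6974607755/1158882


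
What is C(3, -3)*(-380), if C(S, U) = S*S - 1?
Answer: -3040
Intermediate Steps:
C(S, U) = -1 + S² (C(S, U) = S² - 1 = -1 + S²)
C(3, -3)*(-380) = (-1 + 3²)*(-380) = (-1 + 9)*(-380) = 8*(-380) = -3040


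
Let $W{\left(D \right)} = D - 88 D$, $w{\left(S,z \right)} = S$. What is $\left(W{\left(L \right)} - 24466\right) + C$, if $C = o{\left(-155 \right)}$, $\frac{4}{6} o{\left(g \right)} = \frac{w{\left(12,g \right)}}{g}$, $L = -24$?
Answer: $- \frac{3468608}{155} \approx -22378.0$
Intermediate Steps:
$o{\left(g \right)} = \frac{18}{g}$ ($o{\left(g \right)} = \frac{3 \frac{12}{g}}{2} = \frac{18}{g}$)
$C = - \frac{18}{155}$ ($C = \frac{18}{-155} = 18 \left(- \frac{1}{155}\right) = - \frac{18}{155} \approx -0.11613$)
$W{\left(D \right)} = - 87 D$
$\left(W{\left(L \right)} - 24466\right) + C = \left(\left(-87\right) \left(-24\right) - 24466\right) - \frac{18}{155} = \left(2088 - 24466\right) - \frac{18}{155} = -22378 - \frac{18}{155} = - \frac{3468608}{155}$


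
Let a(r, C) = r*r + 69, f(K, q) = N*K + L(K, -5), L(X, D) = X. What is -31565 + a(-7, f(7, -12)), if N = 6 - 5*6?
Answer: -31447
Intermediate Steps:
N = -24 (N = 6 - 30 = -24)
f(K, q) = -23*K (f(K, q) = -24*K + K = -23*K)
a(r, C) = 69 + r² (a(r, C) = r² + 69 = 69 + r²)
-31565 + a(-7, f(7, -12)) = -31565 + (69 + (-7)²) = -31565 + (69 + 49) = -31565 + 118 = -31447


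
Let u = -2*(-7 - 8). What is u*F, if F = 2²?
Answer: 120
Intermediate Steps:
u = 30 (u = -2*(-15) = 30)
F = 4
u*F = 30*4 = 120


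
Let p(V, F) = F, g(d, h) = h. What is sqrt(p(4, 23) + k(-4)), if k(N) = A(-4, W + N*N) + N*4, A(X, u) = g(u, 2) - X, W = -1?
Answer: sqrt(13) ≈ 3.6056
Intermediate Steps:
A(X, u) = 2 - X
k(N) = 6 + 4*N (k(N) = (2 - 1*(-4)) + N*4 = (2 + 4) + 4*N = 6 + 4*N)
sqrt(p(4, 23) + k(-4)) = sqrt(23 + (6 + 4*(-4))) = sqrt(23 + (6 - 16)) = sqrt(23 - 10) = sqrt(13)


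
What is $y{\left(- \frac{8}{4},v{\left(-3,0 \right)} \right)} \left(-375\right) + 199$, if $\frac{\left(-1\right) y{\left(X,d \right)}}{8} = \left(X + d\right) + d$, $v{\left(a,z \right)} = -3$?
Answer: $-23801$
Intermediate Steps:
$y{\left(X,d \right)} = - 16 d - 8 X$ ($y{\left(X,d \right)} = - 8 \left(\left(X + d\right) + d\right) = - 8 \left(X + 2 d\right) = - 16 d - 8 X$)
$y{\left(- \frac{8}{4},v{\left(-3,0 \right)} \right)} \left(-375\right) + 199 = \left(\left(-16\right) \left(-3\right) - 8 \left(- \frac{8}{4}\right)\right) \left(-375\right) + 199 = \left(48 - 8 \left(\left(-8\right) \frac{1}{4}\right)\right) \left(-375\right) + 199 = \left(48 - -16\right) \left(-375\right) + 199 = \left(48 + 16\right) \left(-375\right) + 199 = 64 \left(-375\right) + 199 = -24000 + 199 = -23801$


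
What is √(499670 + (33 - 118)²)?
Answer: √506895 ≈ 711.97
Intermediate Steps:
√(499670 + (33 - 118)²) = √(499670 + (-85)²) = √(499670 + 7225) = √506895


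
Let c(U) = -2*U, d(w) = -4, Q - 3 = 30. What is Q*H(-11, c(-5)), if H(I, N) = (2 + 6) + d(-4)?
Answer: 132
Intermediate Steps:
Q = 33 (Q = 3 + 30 = 33)
H(I, N) = 4 (H(I, N) = (2 + 6) - 4 = 8 - 4 = 4)
Q*H(-11, c(-5)) = 33*4 = 132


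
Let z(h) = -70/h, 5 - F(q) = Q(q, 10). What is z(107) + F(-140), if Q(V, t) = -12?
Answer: 1749/107 ≈ 16.346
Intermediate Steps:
F(q) = 17 (F(q) = 5 - 1*(-12) = 5 + 12 = 17)
z(107) + F(-140) = -70/107 + 17 = 1749/107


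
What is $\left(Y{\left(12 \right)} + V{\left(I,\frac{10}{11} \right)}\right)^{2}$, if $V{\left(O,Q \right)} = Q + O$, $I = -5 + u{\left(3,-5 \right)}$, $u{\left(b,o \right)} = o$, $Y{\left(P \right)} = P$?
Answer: $\frac{1024}{121} \approx 8.4628$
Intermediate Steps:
$I = -10$ ($I = -5 - 5 = -10$)
$V{\left(O,Q \right)} = O + Q$
$\left(Y{\left(12 \right)} + V{\left(I,\frac{10}{11} \right)}\right)^{2} = \left(12 - \left(10 - \frac{10}{11}\right)\right)^{2} = \left(12 + \left(-10 + 10 \cdot \frac{1}{11}\right)\right)^{2} = \left(12 + \left(-10 + \frac{10}{11}\right)\right)^{2} = \left(12 - \frac{100}{11}\right)^{2} = \left(\frac{32}{11}\right)^{2} = \frac{1024}{121}$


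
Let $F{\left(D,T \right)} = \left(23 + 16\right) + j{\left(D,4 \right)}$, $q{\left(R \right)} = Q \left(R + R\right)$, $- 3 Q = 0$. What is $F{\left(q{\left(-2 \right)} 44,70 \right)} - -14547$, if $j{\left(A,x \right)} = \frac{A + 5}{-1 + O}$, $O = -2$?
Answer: $\frac{43753}{3} \approx 14584.0$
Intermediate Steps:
$j{\left(A,x \right)} = - \frac{5}{3} - \frac{A}{3}$ ($j{\left(A,x \right)} = \frac{A + 5}{-1 - 2} = \frac{5 + A}{-3} = \left(5 + A\right) \left(- \frac{1}{3}\right) = - \frac{5}{3} - \frac{A}{3}$)
$Q = 0$ ($Q = \left(- \frac{1}{3}\right) 0 = 0$)
$q{\left(R \right)} = 0$ ($q{\left(R \right)} = 0 \left(R + R\right) = 0 \cdot 2 R = 0$)
$F{\left(D,T \right)} = \frac{112}{3} - \frac{D}{3}$ ($F{\left(D,T \right)} = \left(23 + 16\right) - \left(\frac{5}{3} + \frac{D}{3}\right) = 39 - \left(\frac{5}{3} + \frac{D}{3}\right) = \frac{112}{3} - \frac{D}{3}$)
$F{\left(q{\left(-2 \right)} 44,70 \right)} - -14547 = \left(\frac{112}{3} - \frac{0 \cdot 44}{3}\right) - -14547 = \left(\frac{112}{3} - 0\right) + 14547 = \left(\frac{112}{3} + 0\right) + 14547 = \frac{112}{3} + 14547 = \frac{43753}{3}$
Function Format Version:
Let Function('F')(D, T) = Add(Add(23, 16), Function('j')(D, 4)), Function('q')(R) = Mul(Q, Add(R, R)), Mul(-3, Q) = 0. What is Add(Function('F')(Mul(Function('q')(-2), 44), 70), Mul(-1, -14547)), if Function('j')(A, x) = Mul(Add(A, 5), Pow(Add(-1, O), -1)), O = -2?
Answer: Rational(43753, 3) ≈ 14584.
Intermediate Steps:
Function('j')(A, x) = Add(Rational(-5, 3), Mul(Rational(-1, 3), A)) (Function('j')(A, x) = Mul(Add(A, 5), Pow(Add(-1, -2), -1)) = Mul(Add(5, A), Pow(-3, -1)) = Mul(Add(5, A), Rational(-1, 3)) = Add(Rational(-5, 3), Mul(Rational(-1, 3), A)))
Q = 0 (Q = Mul(Rational(-1, 3), 0) = 0)
Function('q')(R) = 0 (Function('q')(R) = Mul(0, Add(R, R)) = Mul(0, Mul(2, R)) = 0)
Function('F')(D, T) = Add(Rational(112, 3), Mul(Rational(-1, 3), D)) (Function('F')(D, T) = Add(Add(23, 16), Add(Rational(-5, 3), Mul(Rational(-1, 3), D))) = Add(39, Add(Rational(-5, 3), Mul(Rational(-1, 3), D))) = Add(Rational(112, 3), Mul(Rational(-1, 3), D)))
Add(Function('F')(Mul(Function('q')(-2), 44), 70), Mul(-1, -14547)) = Add(Add(Rational(112, 3), Mul(Rational(-1, 3), Mul(0, 44))), Mul(-1, -14547)) = Add(Add(Rational(112, 3), Mul(Rational(-1, 3), 0)), 14547) = Add(Add(Rational(112, 3), 0), 14547) = Add(Rational(112, 3), 14547) = Rational(43753, 3)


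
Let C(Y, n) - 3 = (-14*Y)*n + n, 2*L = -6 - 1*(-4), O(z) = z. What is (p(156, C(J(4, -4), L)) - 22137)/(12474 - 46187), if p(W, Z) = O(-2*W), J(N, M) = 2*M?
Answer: 22449/33713 ≈ 0.66589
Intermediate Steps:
L = -1 (L = (-6 - 1*(-4))/2 = (-6 + 4)/2 = (½)*(-2) = -1)
C(Y, n) = 3 + n - 14*Y*n (C(Y, n) = 3 + ((-14*Y)*n + n) = 3 + (-14*Y*n + n) = 3 + (n - 14*Y*n) = 3 + n - 14*Y*n)
p(W, Z) = -2*W
(p(156, C(J(4, -4), L)) - 22137)/(12474 - 46187) = (-2*156 - 22137)/(12474 - 46187) = (-312 - 22137)/(-33713) = -22449*(-1/33713) = 22449/33713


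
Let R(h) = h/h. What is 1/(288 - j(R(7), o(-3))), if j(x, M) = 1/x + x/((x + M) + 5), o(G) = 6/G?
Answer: 4/1147 ≈ 0.0034874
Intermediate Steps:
R(h) = 1
j(x, M) = 1/x + x/(5 + M + x) (j(x, M) = 1/x + x/((M + x) + 5) = 1/x + x/(5 + M + x))
1/(288 - j(R(7), o(-3))) = 1/(288 - (5 + 6/(-3) + 1 + 1**2)/(1*(5 + 6/(-3) + 1))) = 1/(288 - (5 + 6*(-1/3) + 1 + 1)/(5 + 6*(-1/3) + 1)) = 1/(288 - (5 - 2 + 1 + 1)/(5 - 2 + 1)) = 1/(288 - 5/4) = 1/(1147/4) = 4/1147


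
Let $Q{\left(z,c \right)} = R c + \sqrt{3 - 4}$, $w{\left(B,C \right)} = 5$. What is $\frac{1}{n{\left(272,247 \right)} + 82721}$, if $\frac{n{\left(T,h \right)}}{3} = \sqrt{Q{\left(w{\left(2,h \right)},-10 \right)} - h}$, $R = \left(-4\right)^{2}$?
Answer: $\frac{1}{82721 + 3 \sqrt{-407 + i}} \approx 1.2089 \cdot 10^{-5} - 8.84 \cdot 10^{-9} i$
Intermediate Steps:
$R = 16$
$Q{\left(z,c \right)} = i + 16 c$ ($Q{\left(z,c \right)} = 16 c + \sqrt{3 - 4} = 16 c + \sqrt{-1} = 16 c + i = i + 16 c$)
$n{\left(T,h \right)} = 3 \sqrt{-160 + i - h}$ ($n{\left(T,h \right)} = 3 \sqrt{\left(i + 16 \left(-10\right)\right) - h} = 3 \sqrt{\left(i - 160\right) - h} = 3 \sqrt{\left(-160 + i\right) - h} = 3 \sqrt{-160 + i - h}$)
$\frac{1}{n{\left(272,247 \right)} + 82721} = \frac{1}{3 \sqrt{-160 + i - 247} + 82721} = \frac{1}{3 \sqrt{-407 + i} + 82721} = \frac{1}{82721 + 3 \sqrt{-407 + i}}$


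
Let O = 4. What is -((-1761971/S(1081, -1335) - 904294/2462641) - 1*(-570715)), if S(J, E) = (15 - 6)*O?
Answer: -46257647119345/88655076 ≈ -5.2177e+5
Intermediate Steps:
S(J, E) = 36 (S(J, E) = (15 - 6)*4 = 9*4 = 36)
-((-1761971/S(1081, -1335) - 904294/2462641) - 1*(-570715)) = -((-1761971/36 - 904294/2462641) - 1*(-570715)) = -((-1761971*1/36 - 904294*1/2462641) + 570715) = -((-1761971/36 - 904294/2462641) + 570715) = -(-4339134579995/88655076 + 570715) = -1*46257647119345/88655076 = -46257647119345/88655076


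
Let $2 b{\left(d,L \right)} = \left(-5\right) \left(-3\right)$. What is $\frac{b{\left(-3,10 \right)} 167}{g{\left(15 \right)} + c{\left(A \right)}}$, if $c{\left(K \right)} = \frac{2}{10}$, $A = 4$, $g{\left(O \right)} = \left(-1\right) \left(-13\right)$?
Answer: $\frac{4175}{44} \approx 94.886$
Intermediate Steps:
$g{\left(O \right)} = 13$
$c{\left(K \right)} = \frac{1}{5}$ ($c{\left(K \right)} = 2 \cdot \frac{1}{10} = \frac{1}{5}$)
$b{\left(d,L \right)} = \frac{15}{2}$ ($b{\left(d,L \right)} = \frac{\left(-5\right) \left(-3\right)}{2} = \frac{1}{2} \cdot 15 = \frac{15}{2}$)
$\frac{b{\left(-3,10 \right)} 167}{g{\left(15 \right)} + c{\left(A \right)}} = \frac{\frac{15}{2} \cdot 167}{13 + \frac{1}{5}} = \frac{2505}{2 \cdot \frac{66}{5}} = \frac{2505}{2} \cdot \frac{5}{66} = \frac{4175}{44}$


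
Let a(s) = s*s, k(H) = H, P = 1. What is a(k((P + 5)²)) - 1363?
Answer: -67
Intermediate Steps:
a(s) = s²
a(k((P + 5)²)) - 1363 = ((1 + 5)²)² - 1363 = (6²)² - 1363 = 36² - 1363 = 1296 - 1363 = -67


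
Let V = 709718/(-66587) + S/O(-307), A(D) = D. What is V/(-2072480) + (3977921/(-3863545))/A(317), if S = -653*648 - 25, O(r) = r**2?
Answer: -10324386304117404840303/3185897364901458853162720 ≈ -0.0032407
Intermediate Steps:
S = -423169 (S = -423144 - 25 = -423169)
V = -95067765985/6275758163 (V = 709718/(-66587) - 423169/((-307)**2) = 709718*(-1/66587) - 423169/94249 = -709718/66587 - 423169*1/94249 = -709718/66587 - 423169/94249 = -95067765985/6275758163 ≈ -15.148)
V/(-2072480) + (3977921/(-3863545))/A(317) = -95067765985/6275758163/(-2072480) + (3977921/(-3863545))/317 = -95067765985/6275758163*(-1/2072480) + (3977921*(-1/3863545))*(1/317) = 19013553197/2601276655530848 - 3977921/3863545*1/317 = 19013553197/2601276655530848 - 3977921/1224743765 = -10324386304117404840303/3185897364901458853162720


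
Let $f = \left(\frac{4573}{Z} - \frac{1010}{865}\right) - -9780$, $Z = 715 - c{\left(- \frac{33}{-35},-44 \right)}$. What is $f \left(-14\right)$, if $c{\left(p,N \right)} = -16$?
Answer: $- \frac{1019077794}{7439} \approx -1.3699 \cdot 10^{5}$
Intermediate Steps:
$Z = 731$ ($Z = 715 - -16 = 715 + 16 = 731$)
$f = \frac{72791271}{7439}$ ($f = \left(\frac{4573}{731} - \frac{1010}{865}\right) - -9780 = \left(4573 \cdot \frac{1}{731} - \frac{202}{173}\right) + 9780 = \left(\frac{269}{43} - \frac{202}{173}\right) + 9780 = \frac{37851}{7439} + 9780 = \frac{72791271}{7439} \approx 9785.1$)
$f \left(-14\right) = \frac{72791271}{7439} \left(-14\right) = - \frac{1019077794}{7439}$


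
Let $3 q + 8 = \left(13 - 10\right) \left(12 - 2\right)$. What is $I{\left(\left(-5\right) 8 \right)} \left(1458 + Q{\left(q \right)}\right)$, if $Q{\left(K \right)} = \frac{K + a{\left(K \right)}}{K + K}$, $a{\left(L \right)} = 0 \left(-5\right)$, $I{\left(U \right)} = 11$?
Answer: $\frac{32087}{2} \approx 16044.0$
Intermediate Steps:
$q = \frac{22}{3}$ ($q = - \frac{8}{3} + \frac{\left(13 - 10\right) \left(12 - 2\right)}{3} = - \frac{8}{3} + \frac{3 \cdot 10}{3} = - \frac{8}{3} + \frac{1}{3} \cdot 30 = - \frac{8}{3} + 10 = \frac{22}{3} \approx 7.3333$)
$a{\left(L \right)} = 0$
$Q{\left(K \right)} = \frac{1}{2}$ ($Q{\left(K \right)} = \frac{K + 0}{K + K} = \frac{K}{2 K} = K \frac{1}{2 K} = \frac{1}{2}$)
$I{\left(\left(-5\right) 8 \right)} \left(1458 + Q{\left(q \right)}\right) = 11 \left(1458 + \frac{1}{2}\right) = 11 \cdot \frac{2917}{2} = \frac{32087}{2}$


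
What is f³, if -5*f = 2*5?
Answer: -8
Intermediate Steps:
f = -2 (f = -2*5/5 = -⅕*10 = -2)
f³ = (-2)³ = -8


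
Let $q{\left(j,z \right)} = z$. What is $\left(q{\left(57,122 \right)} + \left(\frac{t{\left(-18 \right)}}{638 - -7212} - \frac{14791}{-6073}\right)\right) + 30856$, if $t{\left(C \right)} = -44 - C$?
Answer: $\frac{738465847176}{23836525} \approx 30980.0$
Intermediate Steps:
$\left(q{\left(57,122 \right)} + \left(\frac{t{\left(-18 \right)}}{638 - -7212} - \frac{14791}{-6073}\right)\right) + 30856 = \left(122 + \left(\frac{-44 - -18}{638 - -7212} - \frac{14791}{-6073}\right)\right) + 30856 = \left(122 + \left(\frac{-44 + 18}{638 + 7212} - - \frac{14791}{6073}\right)\right) + 30856 = \left(122 + \left(- \frac{26}{7850} + \frac{14791}{6073}\right)\right) + 30856 = \left(122 + \left(\left(-26\right) \frac{1}{7850} + \frac{14791}{6073}\right)\right) + 30856 = \left(122 + \left(- \frac{13}{3925} + \frac{14791}{6073}\right)\right) + 30856 = \left(122 + \frac{57975726}{23836525}\right) + 30856 = \frac{2966031776}{23836525} + 30856 = \frac{738465847176}{23836525}$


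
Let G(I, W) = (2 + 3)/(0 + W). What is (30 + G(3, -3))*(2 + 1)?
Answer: 85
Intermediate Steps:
G(I, W) = 5/W
(30 + G(3, -3))*(2 + 1) = (30 + 5/(-3))*(2 + 1) = (30 + 5*(-1/3))*3 = (30 - 5/3)*3 = (85/3)*3 = 85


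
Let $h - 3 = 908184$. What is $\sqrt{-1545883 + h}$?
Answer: $16 i \sqrt{2491} \approx 798.56 i$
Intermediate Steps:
$h = 908187$ ($h = 3 + 908184 = 908187$)
$\sqrt{-1545883 + h} = \sqrt{-1545883 + 908187} = \sqrt{-637696} = 16 i \sqrt{2491}$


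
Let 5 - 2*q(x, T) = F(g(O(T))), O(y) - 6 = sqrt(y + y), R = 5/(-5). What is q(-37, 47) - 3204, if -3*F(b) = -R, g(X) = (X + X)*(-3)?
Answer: -9604/3 ≈ -3201.3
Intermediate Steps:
R = -1 (R = 5*(-1/5) = -1)
O(y) = 6 + sqrt(2)*sqrt(y) (O(y) = 6 + sqrt(y + y) = 6 + sqrt(2*y) = 6 + sqrt(2)*sqrt(y))
g(X) = -6*X (g(X) = (2*X)*(-3) = -6*X)
F(b) = -1/3 (F(b) = -(-1)*(-1)/3 = -1/3*1 = -1/3)
q(x, T) = 8/3 (q(x, T) = 5/2 - 1/2*(-1/3) = 5/2 + 1/6 = 8/3)
q(-37, 47) - 3204 = 8/3 - 3204 = -9604/3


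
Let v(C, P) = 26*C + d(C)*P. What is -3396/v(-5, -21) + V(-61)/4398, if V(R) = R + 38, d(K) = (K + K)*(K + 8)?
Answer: -3736777/549750 ≈ -6.7972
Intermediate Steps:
d(K) = 2*K*(8 + K) (d(K) = (2*K)*(8 + K) = 2*K*(8 + K))
v(C, P) = 26*C + 2*C*P*(8 + C) (v(C, P) = 26*C + (2*C*(8 + C))*P = 26*C + 2*C*P*(8 + C))
V(R) = 38 + R
-3396/v(-5, -21) + V(-61)/4398 = -3396*(-1/(10*(13 - 21*(8 - 5)))) + (38 - 61)/4398 = -3396*(-1/(10*(13 - 21*3))) - 23*1/4398 = -3396*(-1/(10*(13 - 63))) - 23/4398 = -3396/(2*(-5)*(-50)) - 23/4398 = -3396/500 - 23/4398 = -3396*1/500 - 23/4398 = -849/125 - 23/4398 = -3736777/549750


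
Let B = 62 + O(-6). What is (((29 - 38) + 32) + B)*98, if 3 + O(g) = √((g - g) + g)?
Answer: 8036 + 98*I*√6 ≈ 8036.0 + 240.05*I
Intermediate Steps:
O(g) = -3 + √g (O(g) = -3 + √((g - g) + g) = -3 + √(0 + g) = -3 + √g)
B = 59 + I*√6 (B = 62 + (-3 + √(-6)) = 62 + (-3 + I*√6) = 59 + I*√6 ≈ 59.0 + 2.4495*I)
(((29 - 38) + 32) + B)*98 = (((29 - 38) + 32) + (59 + I*√6))*98 = ((-9 + 32) + (59 + I*√6))*98 = (23 + (59 + I*√6))*98 = (82 + I*√6)*98 = 8036 + 98*I*√6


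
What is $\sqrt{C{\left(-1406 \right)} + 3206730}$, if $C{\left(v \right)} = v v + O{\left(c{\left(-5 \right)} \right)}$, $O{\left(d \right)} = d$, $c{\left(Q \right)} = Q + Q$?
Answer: $2 \sqrt{1295889} \approx 2276.7$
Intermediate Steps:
$c{\left(Q \right)} = 2 Q$
$C{\left(v \right)} = -10 + v^{2}$ ($C{\left(v \right)} = v v + 2 \left(-5\right) = v^{2} - 10 = -10 + v^{2}$)
$\sqrt{C{\left(-1406 \right)} + 3206730} = \sqrt{\left(-10 + \left(-1406\right)^{2}\right) + 3206730} = \sqrt{\left(-10 + 1976836\right) + 3206730} = \sqrt{1976826 + 3206730} = \sqrt{5183556} = 2 \sqrt{1295889}$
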